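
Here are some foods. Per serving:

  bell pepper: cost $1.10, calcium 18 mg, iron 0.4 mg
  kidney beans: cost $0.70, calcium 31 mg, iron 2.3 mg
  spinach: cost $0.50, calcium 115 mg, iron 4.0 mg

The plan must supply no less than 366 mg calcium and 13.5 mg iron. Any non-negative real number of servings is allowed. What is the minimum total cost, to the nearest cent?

Compare the cost at each extreme point of the feasible region.
bell pepper only: max(366/18, 13.5/0.4) = 33.75 servings → $37.12.
kidney beans only: max(366/31, 13.5/2.3) = 11.81 servings → $8.26.
spinach only: max(366/115, 13.5/4.0) = 3.375 servings → $1.69.
bell pepper + kidney beans with both tight: 14.6 servings and 3.331 servings → $18.39.
bell pepper + spinach: the both-tight solution has a negative serving — not a feasible corner.
kidney beans + spinach with both tight: 0.6299 servings and 3.013 servings → $1.95.
The minimum over all feasible corners is $1.69.

$1.69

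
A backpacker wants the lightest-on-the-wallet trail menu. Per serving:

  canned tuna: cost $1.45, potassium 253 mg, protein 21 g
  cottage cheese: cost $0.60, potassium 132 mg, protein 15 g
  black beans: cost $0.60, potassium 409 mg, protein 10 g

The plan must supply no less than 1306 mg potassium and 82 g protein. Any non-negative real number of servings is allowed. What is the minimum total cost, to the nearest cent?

For a min-cost LP with two ≥-constraints, a basic feasible solution has at most two positive variables.
canned tuna only: max(1306/253, 82/21) = 5.162 servings → $7.48.
cottage cheese only: max(1306/132, 82/15) = 9.894 servings → $5.94.
black beans only: max(1306/409, 82/10) = 8.2 servings → $4.92.
canned tuna + cottage cheese: intersection lies outside the first quadrant.
canned tuna + black beans with both tight: 3.38 servings and 1.102 servings → $5.56.
cottage cheese + black beans with both tight: 4.253 servings and 1.821 servings → $3.64.
The minimum over all feasible corners is $3.64.

$3.64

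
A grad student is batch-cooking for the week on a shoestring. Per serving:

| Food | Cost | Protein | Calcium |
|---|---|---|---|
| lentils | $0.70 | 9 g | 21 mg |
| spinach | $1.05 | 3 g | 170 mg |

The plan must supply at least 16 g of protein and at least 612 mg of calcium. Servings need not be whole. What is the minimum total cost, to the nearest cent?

$4.12

A basic optimal solution has at most two foods positive. Try each food alone and each pair with both targets met exactly.
lentils only: max(16/9, 612/21) = 29.14 servings → $20.40.
spinach only: max(16/3, 612/170) = 5.333 servings → $5.60.
lentils + spinach with both tight: 0.6026 servings and 3.526 servings → $4.12.
The minimum over all feasible corners is $4.12.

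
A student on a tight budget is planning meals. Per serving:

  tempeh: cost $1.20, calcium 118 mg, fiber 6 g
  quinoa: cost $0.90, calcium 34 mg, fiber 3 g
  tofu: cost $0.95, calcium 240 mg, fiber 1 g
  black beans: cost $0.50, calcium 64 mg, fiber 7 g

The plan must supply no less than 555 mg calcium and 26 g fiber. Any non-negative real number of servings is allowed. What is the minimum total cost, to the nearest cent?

An LP optimum is at a vertex; with two nutrient constraints at most two foods are used. Check each candidate.
tempeh only: max(555/118, 26/6) = 4.703 servings → $5.64.
quinoa only: max(555/34, 26/3) = 16.32 servings → $14.69.
tofu only: max(555/240, 26/1) = 26 servings → $24.70.
black beans only: max(555/64, 26/7) = 8.672 servings → $4.34.
tempeh + quinoa: the both-tight solution has a negative serving — not a feasible corner.
tempeh + tofu with both tight: 4.3 servings and 0.1982 servings → $5.35.
tempeh + black beans: intersection lies outside the first quadrant.
quinoa + tofu with both tight: 8.287 servings and 1.138 servings → $8.54.
quinoa + black beans: the both-tight solution has a negative serving — not a feasible corner.
tofu + black beans with both tight: 1.374 servings and 3.518 servings → $3.06.
The minimum over all feasible corners is $3.06.

$3.06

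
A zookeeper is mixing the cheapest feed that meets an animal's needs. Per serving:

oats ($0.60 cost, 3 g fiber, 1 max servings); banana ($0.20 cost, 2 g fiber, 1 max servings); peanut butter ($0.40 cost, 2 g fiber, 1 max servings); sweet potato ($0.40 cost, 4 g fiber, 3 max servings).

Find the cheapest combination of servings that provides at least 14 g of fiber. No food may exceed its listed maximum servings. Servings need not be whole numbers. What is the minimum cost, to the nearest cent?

$1.40

Cost per g of fiber: banana $0.1000, sweet potato $0.1000, oats $0.2000, peanut butter $0.2000.
Take 1 serving of banana: +2.0 g fiber for $0.20 (total $0.20, still need 12.0 g).
Take 3 servings of sweet potato: +12.0 g fiber for $1.20 (total $1.40, still need 0.0 g).
Filling from the cheapest source first is optimal under one linear minimum: $1.40.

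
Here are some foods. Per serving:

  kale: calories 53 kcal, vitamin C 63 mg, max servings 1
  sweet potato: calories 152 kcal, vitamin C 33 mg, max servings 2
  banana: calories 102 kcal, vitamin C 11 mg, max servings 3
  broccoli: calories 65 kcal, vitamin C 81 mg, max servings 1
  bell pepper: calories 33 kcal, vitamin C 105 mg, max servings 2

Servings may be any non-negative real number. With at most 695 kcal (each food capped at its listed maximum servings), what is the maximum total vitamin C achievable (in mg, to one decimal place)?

Vitamin C per kcal: bell pepper 3.182, broccoli 1.246, kale 1.189, sweet potato 0.2171, banana 0.1078.
Take 2 servings of bell pepper: uses 66 kcal, +210.0 mg vitamin C (running total 210.0 mg).
Take 1 serving of broccoli: uses 65 kcal, +81.0 mg vitamin C (running total 291.0 mg).
Take 1 serving of kale: uses 53 kcal, +63.0 mg vitamin C (running total 354.0 mg).
Take 2 servings of sweet potato: uses 304 kcal, +66.0 mg vitamin C (running total 420.0 mg).
Take 2.029 servings of banana: uses 207 kcal, +22.3 mg vitamin C (running total 442.3 mg).
Filling greedily by vitamin C-per-kcal is optimal for one linear limit, giving 442.3 mg.

442.3 mg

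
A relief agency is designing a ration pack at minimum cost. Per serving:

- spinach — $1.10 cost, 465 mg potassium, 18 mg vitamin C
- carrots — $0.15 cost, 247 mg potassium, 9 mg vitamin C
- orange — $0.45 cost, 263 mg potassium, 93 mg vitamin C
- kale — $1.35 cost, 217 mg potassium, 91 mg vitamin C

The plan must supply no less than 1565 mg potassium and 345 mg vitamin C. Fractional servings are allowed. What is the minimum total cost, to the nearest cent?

$1.95

An LP optimum is at a vertex; with two nutrient constraints at most two foods are used. Check each candidate.
spinach only: max(1565/465, 345/18) = 19.17 servings → $21.08.
carrots only: max(1565/247, 345/9) = 38.33 servings → $5.75.
orange only: max(1565/263, 345/93) = 5.951 servings → $2.68.
kale only: max(1565/217, 345/91) = 7.212 servings → $9.74.
spinach + carrots: the both-tight solution has a negative serving — not a feasible corner.
spinach + orange with both tight: 1.423 servings and 3.434 servings → $3.11.
spinach + kale with both tight: 1.759 servings and 3.443 servings → $6.58.
carrots + orange with both tight: 2.66 servings and 3.452 servings → $1.95.
carrots + kale with both tight: 3.291 servings and 3.466 servings → $5.17.
orange + kale: the both-tight solution has a negative serving — not a feasible corner.
So the least-cost plan costs $1.95.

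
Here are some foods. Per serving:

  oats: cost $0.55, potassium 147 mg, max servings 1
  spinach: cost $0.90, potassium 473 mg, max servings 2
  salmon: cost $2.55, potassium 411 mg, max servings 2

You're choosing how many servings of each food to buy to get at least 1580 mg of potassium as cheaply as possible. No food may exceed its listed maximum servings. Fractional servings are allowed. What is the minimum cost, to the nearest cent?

$5.37

Cost per mg of potassium: spinach $0.0019, oats $0.0037, salmon $0.0062.
Take 2 servings of spinach: +946.0 mg potassium for $1.80 (total $1.80, still need 634.0 mg).
Take 1 serving of oats: +147.0 mg potassium for $0.55 (total $2.35, still need 487.0 mg).
Take 1.185 servings of salmon: +487.0 mg potassium for $3.02 (total $5.37, still need 0.0 mg).
Filling from the cheapest source first is optimal under one linear minimum: $5.37.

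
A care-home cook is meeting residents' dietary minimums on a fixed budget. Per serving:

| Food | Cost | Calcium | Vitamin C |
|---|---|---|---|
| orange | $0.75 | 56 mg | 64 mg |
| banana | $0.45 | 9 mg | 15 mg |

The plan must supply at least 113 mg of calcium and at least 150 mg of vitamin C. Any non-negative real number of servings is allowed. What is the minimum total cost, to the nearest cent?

$1.76

orange only: max(113/56, 150/64) = 2.344 servings → $1.76.
banana only: max(113/9, 150/15) = 12.56 servings → $5.65.
orange + banana with both tight: 1.307 servings and 4.424 servings → $2.97.
Cheapest feasible corner: $1.76.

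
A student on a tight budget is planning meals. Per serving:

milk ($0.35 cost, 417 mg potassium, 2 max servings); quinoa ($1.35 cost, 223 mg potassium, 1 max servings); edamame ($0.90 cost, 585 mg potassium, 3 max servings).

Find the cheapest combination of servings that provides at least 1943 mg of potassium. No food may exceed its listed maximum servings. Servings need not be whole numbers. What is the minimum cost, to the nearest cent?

$2.41

Cost per mg of potassium: milk $0.0008, edamame $0.0015, quinoa $0.0061.
Take 2 servings of milk: +834.0 mg potassium for $0.70 (total $0.70, still need 1109.0 mg).
Take 1.896 servings of edamame: +1109.0 mg potassium for $1.71 (total $2.41, still need 0.0 mg).
Filling from the cheapest source first is optimal under one linear minimum: $2.41.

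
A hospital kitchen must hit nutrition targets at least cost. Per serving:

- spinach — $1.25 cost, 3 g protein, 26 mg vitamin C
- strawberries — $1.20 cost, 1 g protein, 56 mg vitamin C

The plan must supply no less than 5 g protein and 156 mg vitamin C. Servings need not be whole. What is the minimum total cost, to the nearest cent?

$3.95

Compare the cost at each extreme point of the feasible region.
spinach only: max(5/3, 156/26) = 6 servings → $7.50.
strawberries only: max(5/1, 156/56) = 5 servings → $6.00.
spinach + strawberries with both tight: 0.8732 servings and 2.38 servings → $3.95.
The minimum over all feasible corners is $3.95.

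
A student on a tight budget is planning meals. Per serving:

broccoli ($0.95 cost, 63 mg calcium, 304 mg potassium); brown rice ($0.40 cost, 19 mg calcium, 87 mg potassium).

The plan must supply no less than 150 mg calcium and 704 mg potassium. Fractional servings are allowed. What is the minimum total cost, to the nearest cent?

$2.26

With two linear requirements the optimum uses one or two foods; enumerate the corners.
broccoli only: max(150/63, 704/304) = 2.381 servings → $2.26.
brown rice only: max(150/19, 704/87) = 8.092 servings → $3.24.
broccoli + brown rice with both tight: 1.105 servings and 4.231 servings → $2.74.
So the least-cost plan costs $2.26.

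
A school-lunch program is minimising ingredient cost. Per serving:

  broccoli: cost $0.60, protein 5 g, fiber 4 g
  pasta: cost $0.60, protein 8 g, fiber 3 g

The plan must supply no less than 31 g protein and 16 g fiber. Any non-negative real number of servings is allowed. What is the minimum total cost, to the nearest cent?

Minimising a linear cost over {protein ≥ 31, fiber ≥ 16, servings ≥ 0} — the optimum is at a vertex, using one or two foods.
broccoli only: max(31/5, 16/4) = 6.2 servings → $3.72.
pasta only: max(31/8, 16/3) = 5.333 servings → $3.20.
broccoli + pasta with both tight: 2.059 servings and 2.588 servings → $2.79.
The minimum over all feasible corners is $2.79.

$2.79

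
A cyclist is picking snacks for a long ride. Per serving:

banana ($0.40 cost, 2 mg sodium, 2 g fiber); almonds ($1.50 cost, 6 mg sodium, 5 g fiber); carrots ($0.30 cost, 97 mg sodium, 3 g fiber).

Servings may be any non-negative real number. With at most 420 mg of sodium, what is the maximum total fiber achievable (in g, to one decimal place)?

Fiber per mg sodium: banana 1, almonds 0.8333, carrots 0.03093.
With no serving limits, spend the whole sodium allowance on banana: 420 mg / 2 mg × 2 g = 420.0 g.

420.0 g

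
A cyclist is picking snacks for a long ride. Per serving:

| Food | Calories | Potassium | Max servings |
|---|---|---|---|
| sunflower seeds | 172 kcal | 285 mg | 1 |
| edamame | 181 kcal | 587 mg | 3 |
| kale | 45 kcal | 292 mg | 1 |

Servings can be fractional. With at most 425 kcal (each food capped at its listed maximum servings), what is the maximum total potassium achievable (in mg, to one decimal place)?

Potassium per kcal: kale 6.489, edamame 3.243, sunflower seeds 1.657.
Take 1 serving of kale: uses 45 kcal, +292.0 mg potassium (running total 292.0 mg).
Take 2.099 servings of edamame: uses 380 kcal, +1232.4 mg potassium (running total 1524.4 mg).
Greedy by best ratio exhausts the calories allowance optimally: 1524.4 mg.

1524.4 mg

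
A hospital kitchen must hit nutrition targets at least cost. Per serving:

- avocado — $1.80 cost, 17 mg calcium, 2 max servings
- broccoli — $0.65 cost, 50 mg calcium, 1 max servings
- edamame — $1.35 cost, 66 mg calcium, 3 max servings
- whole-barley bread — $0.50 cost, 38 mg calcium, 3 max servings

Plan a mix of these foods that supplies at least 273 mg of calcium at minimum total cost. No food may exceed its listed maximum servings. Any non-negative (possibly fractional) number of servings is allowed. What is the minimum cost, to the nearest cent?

Cost per mg of calcium: broccoli $0.0130, whole-barley bread $0.0132, edamame $0.0205, avocado $0.1059.
Take 1 serving of broccoli: +50.0 mg calcium for $0.65 (total $0.65, still need 223.0 mg).
Take 3 servings of whole-barley bread: +114.0 mg calcium for $1.50 (total $2.15, still need 109.0 mg).
Take 1.652 servings of edamame: +109.0 mg calcium for $2.23 (total $4.38, still need 0.0 mg).
Greedy by cheapest-per-mg is optimal for a single linear constraint, so the minimum cost is $4.38.

$4.38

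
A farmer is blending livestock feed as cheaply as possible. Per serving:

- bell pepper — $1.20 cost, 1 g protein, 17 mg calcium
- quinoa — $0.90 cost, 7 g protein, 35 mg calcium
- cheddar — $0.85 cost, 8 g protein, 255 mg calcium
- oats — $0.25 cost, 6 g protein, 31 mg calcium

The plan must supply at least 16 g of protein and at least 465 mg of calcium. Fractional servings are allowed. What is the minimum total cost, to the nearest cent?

$1.59

This is a tiny linear program; its minimum lies at a vertex of the feasible set. List the vertices and price them.
bell pepper only: max(16/1, 465/17) = 27.35 servings → $32.82.
quinoa only: max(16/7, 465/35) = 13.29 servings → $11.96.
cheddar only: max(16/8, 465/255) = 2 servings → $1.70.
oats only: max(16/6, 465/31) = 15 servings → $3.75.
bell pepper + quinoa with both targets exact would need a negative amount; discard.
bell pepper + cheddar with both tight: 3.025 servings and 1.622 servings → $5.01.
bell pepper + oats: intersection lies outside the first quadrant.
quinoa + cheddar with both tight: 0.2392 servings and 1.791 servings → $1.74.
quinoa + oats with both targets exact would need a negative amount; discard.
cheddar + oats with both tight: 1.789 servings and 0.2808 servings → $1.59.
The minimum over all feasible corners is $1.59.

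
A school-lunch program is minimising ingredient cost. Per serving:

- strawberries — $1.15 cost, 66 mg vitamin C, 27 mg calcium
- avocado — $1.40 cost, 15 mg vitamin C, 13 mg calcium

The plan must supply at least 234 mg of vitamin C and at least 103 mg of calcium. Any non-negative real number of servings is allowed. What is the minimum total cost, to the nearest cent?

For a min-cost LP with two ≥-constraints, a basic feasible solution has at most two positive variables.
strawberries only: max(234/66, 103/27) = 3.815 servings → $4.39.
avocado only: max(234/15, 103/13) = 15.6 servings → $21.84.
strawberries + avocado with both tight: 3.305 servings and 1.06 servings → $5.28.
So the least-cost plan costs $4.39.

$4.39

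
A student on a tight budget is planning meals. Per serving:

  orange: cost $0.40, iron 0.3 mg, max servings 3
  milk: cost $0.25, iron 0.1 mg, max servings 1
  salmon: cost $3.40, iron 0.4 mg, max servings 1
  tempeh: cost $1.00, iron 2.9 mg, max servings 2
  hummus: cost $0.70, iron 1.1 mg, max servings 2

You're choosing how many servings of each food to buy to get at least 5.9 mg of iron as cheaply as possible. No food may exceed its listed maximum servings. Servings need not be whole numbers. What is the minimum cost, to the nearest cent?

Cost per mg of iron: tempeh $0.3448, hummus $0.6364, orange $1.3333, milk $2.5000, salmon $8.5000.
Take 2 servings of tempeh: +5.8 mg iron for $2.00 (total $2.00, still need 0.1 mg).
Take 0.09091 servings of hummus: +0.1 mg iron for $0.06 (total $2.06, still need 0.0 mg).
Filling from the cheapest source first is optimal under one linear minimum: $2.06.

$2.06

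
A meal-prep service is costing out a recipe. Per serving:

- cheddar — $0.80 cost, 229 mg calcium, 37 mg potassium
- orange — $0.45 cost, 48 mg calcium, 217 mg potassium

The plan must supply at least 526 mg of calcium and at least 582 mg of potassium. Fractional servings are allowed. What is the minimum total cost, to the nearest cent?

Two binding constraints pin down two serving amounts, so the optimal mix uses at most two foods. The candidates are each food alone (scaled to the tighter of calcium/potassium) and each pair with both constraints tight.
cheddar only: max(526/229, 582/37) = 15.73 servings → $12.58.
orange only: max(526/48, 582/217) = 10.96 servings → $4.93.
cheddar + orange with both tight: 1.799 servings and 2.375 servings → $2.51.
So the least-cost plan costs $2.51.

$2.51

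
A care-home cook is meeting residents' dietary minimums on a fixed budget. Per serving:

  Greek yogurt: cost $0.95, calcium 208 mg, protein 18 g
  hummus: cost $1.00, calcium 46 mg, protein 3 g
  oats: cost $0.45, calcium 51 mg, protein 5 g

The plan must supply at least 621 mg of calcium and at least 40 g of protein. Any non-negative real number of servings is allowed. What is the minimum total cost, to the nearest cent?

Greek yogurt only: max(621/208, 40/18) = 2.986 servings → $2.84.
hummus only: max(621/46, 40/3) = 13.5 servings → $13.50.
oats only: max(621/51, 40/5) = 12.18 servings → $5.48.
Greek yogurt + hummus with both targets exact would need a negative amount; discard.
Greek yogurt + oats with both targets exact would need a negative amount; discard.
hummus + oats: intersection lies outside the first quadrant.
Cheapest feasible corner: $2.84.

$2.84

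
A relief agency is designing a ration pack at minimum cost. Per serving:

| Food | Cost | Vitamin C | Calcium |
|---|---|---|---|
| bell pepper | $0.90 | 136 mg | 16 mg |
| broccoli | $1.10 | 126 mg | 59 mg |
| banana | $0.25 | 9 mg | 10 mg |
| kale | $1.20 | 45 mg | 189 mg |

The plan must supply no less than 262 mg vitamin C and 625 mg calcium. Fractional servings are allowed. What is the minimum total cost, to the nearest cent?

bell pepper only: max(262/136, 625/16) = 39.06 servings → $35.16.
broccoli only: max(262/126, 625/59) = 10.59 servings → $11.65.
banana only: max(262/9, 625/10) = 62.5 servings → $15.62.
kale only: max(262/45, 625/189) = 5.822 servings → $6.99.
bell pepper + broccoli with both targets exact would need a negative amount; discard.
bell pepper + banana: intersection lies outside the first quadrant.
bell pepper + kale with both tight: 0.8563 servings and 3.234 servings → $4.65.
broccoli + banana with both targets exact would need a negative amount; discard.
broccoli + kale with both tight: 1.011 servings and 2.991 servings → $4.70.
banana + kale with both tight: 17.1 servings and 2.402 servings → $7.16.
Cheapest feasible corner: $4.65.

$4.65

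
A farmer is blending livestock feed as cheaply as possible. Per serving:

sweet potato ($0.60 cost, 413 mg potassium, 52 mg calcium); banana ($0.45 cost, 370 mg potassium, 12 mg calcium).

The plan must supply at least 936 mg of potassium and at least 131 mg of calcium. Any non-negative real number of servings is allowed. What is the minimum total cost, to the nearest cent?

At the optimum either one food covers both requirements or two foods hit both targets exactly; no other combination can be cheaper.
sweet potato only: max(936/413, 131/52) = 2.519 servings → $1.51.
banana only: max(936/370, 131/12) = 10.92 servings → $4.91.
sweet potato + banana: intersection lies outside the first quadrant.
Cheapest feasible corner: $1.51.

$1.51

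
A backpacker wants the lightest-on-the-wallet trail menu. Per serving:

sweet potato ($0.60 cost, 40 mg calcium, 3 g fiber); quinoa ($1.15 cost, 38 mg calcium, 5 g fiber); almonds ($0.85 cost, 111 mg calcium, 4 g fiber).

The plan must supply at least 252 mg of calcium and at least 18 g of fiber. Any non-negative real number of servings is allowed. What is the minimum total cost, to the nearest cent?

This is a tiny linear program; its minimum lies at a vertex of the feasible set. List the vertices and price them.
sweet potato only: max(252/40, 18/3) = 6.3 servings → $3.78.
quinoa only: max(252/38, 18/5) = 6.632 servings → $7.63.
almonds only: max(252/111, 18/4) = 4.5 servings → $3.83.
sweet potato + quinoa with both targets exact would need a negative amount; discard.
sweet potato + almonds with both tight: 5.723 servings and 0.2081 servings → $3.61.
quinoa + almonds with both tight: 2.457 servings and 1.429 servings → $4.04.
The minimum over all feasible corners is $3.61.

$3.61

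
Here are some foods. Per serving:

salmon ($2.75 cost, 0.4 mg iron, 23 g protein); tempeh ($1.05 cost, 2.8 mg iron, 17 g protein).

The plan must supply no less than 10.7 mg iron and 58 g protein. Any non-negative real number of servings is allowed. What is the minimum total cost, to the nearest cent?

At the optimum either one food covers both requirements or two foods hit both targets exactly; no other combination can be cheaper.
salmon only: max(10.7/0.4, 58/23) = 26.75 servings → $73.56.
tempeh only: max(10.7/2.8, 58/17) = 3.821 servings → $4.01.
salmon + tempeh: the both-tight solution has a negative serving — not a feasible corner.
The minimum over all feasible corners is $4.01.

$4.01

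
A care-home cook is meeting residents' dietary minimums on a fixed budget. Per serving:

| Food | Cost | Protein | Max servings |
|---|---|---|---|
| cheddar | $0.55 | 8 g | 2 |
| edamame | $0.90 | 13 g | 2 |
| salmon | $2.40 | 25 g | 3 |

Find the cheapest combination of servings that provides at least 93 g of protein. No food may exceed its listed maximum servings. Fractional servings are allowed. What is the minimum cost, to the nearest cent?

Cost per g of protein: cheddar $0.0688, edamame $0.0692, salmon $0.0960.
Take 2 servings of cheddar: +16.0 g protein for $1.10 (total $1.10, still need 77.0 g).
Take 2 servings of edamame: +26.0 g protein for $1.80 (total $2.90, still need 51.0 g).
Take 2.04 servings of salmon: +51.0 g protein for $4.90 (total $7.80, still need 0.0 g).
Filling from the cheapest source first is optimal under one linear minimum: $7.80.

$7.80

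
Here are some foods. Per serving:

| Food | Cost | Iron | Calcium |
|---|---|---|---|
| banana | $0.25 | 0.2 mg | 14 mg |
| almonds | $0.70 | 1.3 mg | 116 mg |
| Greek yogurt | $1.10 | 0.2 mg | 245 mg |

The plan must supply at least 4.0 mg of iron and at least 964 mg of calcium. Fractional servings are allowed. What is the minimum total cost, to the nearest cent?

$4.81

This is a tiny linear program; its minimum lies at a vertex of the feasible set. List the vertices and price them.
banana only: max(4.0/0.2, 964/14) = 68.86 servings → $17.21.
almonds only: max(4.0/1.3, 964/116) = 8.31 servings → $5.82.
Greek yogurt only: max(4.0/0.2, 964/245) = 20 servings → $22.00.
banana + almonds with both targets exact would need a negative amount; discard.
banana + Greek yogurt with both tight: 17.04 servings and 2.961 servings → $7.52.
almonds + Greek yogurt with both tight: 2.666 servings and 2.673 servings → $4.81.
Cheapest feasible corner: $4.81.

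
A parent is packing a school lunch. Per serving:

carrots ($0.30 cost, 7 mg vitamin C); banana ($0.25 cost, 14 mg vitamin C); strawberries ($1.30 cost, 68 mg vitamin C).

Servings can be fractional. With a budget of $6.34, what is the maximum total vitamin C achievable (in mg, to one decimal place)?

Vitamin C per dollar: banana 56, strawberries 52.31, carrots 23.33.
With no serving limits, spend the whole cost allowance on banana: $6.34 / $0.25 × 14 mg = 355.0 mg.

355.0 mg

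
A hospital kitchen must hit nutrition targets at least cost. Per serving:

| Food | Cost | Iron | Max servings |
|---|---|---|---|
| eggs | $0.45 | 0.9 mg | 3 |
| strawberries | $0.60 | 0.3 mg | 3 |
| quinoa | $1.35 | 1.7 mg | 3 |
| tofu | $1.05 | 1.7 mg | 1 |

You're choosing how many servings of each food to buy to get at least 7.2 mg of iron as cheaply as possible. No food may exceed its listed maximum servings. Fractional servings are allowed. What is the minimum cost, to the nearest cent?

Cost per mg of iron: eggs $0.5000, tofu $0.6176, quinoa $0.7941, strawberries $2.0000.
Take 3 servings of eggs: +2.7 mg iron for $1.35 (total $1.35, still need 4.5 mg).
Take 1 serving of tofu: +1.7 mg iron for $1.05 (total $2.40, still need 2.8 mg).
Take 1.647 servings of quinoa: +2.8 mg iron for $2.22 (total $4.62, still need 0.0 mg).
Greedy by cheapest-per-mg is optimal for a single linear constraint, so the minimum cost is $4.62.

$4.62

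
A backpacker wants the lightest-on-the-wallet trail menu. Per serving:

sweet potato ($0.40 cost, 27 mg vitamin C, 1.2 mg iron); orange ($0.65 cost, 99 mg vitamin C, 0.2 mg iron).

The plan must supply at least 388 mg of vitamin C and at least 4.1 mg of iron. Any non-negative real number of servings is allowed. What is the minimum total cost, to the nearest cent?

Compare the cost at each extreme point of the feasible region.
sweet potato only: max(388/27, 4.1/1.2) = 14.37 servings → $5.75.
orange only: max(388/99, 4.1/0.2) = 20.5 servings → $13.32.
sweet potato + orange with both tight: 2.895 servings and 3.13 servings → $3.19.
Cheapest feasible corner: $3.19.

$3.19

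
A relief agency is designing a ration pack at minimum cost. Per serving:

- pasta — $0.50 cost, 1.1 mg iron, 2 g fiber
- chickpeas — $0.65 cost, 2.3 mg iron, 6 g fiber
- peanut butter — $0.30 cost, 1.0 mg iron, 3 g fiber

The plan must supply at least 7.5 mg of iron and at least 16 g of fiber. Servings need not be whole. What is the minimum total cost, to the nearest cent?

$2.12

Compare the cost at each extreme point of the feasible region.
pasta only: max(7.5/1.1, 16/2) = 8 servings → $4.00.
chickpeas only: max(7.5/2.3, 16/6) = 3.261 servings → $2.12.
peanut butter only: max(7.5/1.0, 16/3) = 7.5 servings → $2.25.
pasta + chickpeas with both tight: 4.1 servings and 1.3 servings → $2.90.
pasta + peanut butter with both tight: 5 servings and 2 servings → $3.10.
chickpeas + peanut butter: intersection lies outside the first quadrant.
The minimum over all feasible corners is $2.12.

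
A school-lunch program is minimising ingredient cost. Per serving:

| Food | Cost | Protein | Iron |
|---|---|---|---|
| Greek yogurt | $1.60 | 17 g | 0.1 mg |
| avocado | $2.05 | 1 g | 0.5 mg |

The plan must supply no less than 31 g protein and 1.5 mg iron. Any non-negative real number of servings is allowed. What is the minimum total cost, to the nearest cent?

$8.13

An LP optimum is at a vertex; with two nutrient constraints at most two foods are used. Check each candidate.
Greek yogurt only: max(31/17, 1.5/0.1) = 15 servings → $24.00.
avocado only: max(31/1, 1.5/0.5) = 31 servings → $63.55.
Greek yogurt + avocado with both tight: 1.667 servings and 2.667 servings → $8.13.
So the least-cost plan costs $8.13.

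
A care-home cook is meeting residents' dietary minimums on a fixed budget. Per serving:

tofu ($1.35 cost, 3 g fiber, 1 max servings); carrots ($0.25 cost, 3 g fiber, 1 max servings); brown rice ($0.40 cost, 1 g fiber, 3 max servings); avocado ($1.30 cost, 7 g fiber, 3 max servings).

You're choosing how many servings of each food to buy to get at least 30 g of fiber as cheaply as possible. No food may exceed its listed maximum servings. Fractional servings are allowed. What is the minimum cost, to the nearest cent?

$6.70

Cost per g of fiber: carrots $0.0833, avocado $0.1857, brown rice $0.4000, tofu $0.4500.
Take 1 serving of carrots: +3.0 g fiber for $0.25 (total $0.25, still need 27.0 g).
Take 3 servings of avocado: +21.0 g fiber for $3.90 (total $4.15, still need 6.0 g).
Take 3 servings of brown rice: +3.0 g fiber for $1.20 (total $5.35, still need 3.0 g).
Take 1 serving of tofu: +3.0 g fiber for $1.35 (total $6.70, still need 0.0 g).
Filling from the cheapest source first is optimal under one linear minimum: $6.70.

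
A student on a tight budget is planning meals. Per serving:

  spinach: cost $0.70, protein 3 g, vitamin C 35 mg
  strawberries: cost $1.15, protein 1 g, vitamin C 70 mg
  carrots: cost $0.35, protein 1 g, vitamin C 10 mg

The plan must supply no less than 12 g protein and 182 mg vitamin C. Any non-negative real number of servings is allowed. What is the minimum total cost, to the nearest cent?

$3.46

A basic optimal solution has at most two foods positive. Try each food alone and each pair with both targets met exactly.
spinach only: max(12/3, 182/35) = 5.2 servings → $3.64.
strawberries only: max(12/1, 182/70) = 12 servings → $13.80.
carrots only: max(12/1, 182/10) = 18.2 servings → $6.37.
spinach + strawberries with both tight: 3.76 servings and 0.72 servings → $3.46.
spinach + carrots with both targets exact would need a negative amount; discard.
strawberries + carrots with both tight: 1.033 servings and 10.97 servings → $5.03.
So the least-cost plan costs $3.46.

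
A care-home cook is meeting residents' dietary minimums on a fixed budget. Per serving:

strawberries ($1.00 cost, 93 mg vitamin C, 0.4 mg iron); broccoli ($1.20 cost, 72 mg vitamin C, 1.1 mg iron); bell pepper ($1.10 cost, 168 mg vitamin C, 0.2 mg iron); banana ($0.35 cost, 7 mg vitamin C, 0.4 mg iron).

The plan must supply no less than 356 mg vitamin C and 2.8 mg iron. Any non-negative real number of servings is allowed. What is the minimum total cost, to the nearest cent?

$4.04

Minimising a linear cost over {vitamin C ≥ 356, iron ≥ 2.8, servings ≥ 0} — the optimum is at a vertex, using one or two foods.
strawberries only: max(356/93, 2.8/0.4) = 7 servings → $7.00.
broccoli only: max(356/72, 2.8/1.1) = 4.944 servings → $5.93.
bell pepper only: max(356/168, 2.8/0.2) = 14 servings → $15.40.
banana only: max(356/7, 2.8/0.4) = 50.86 servings → $17.80.
strawberries + broccoli with both tight: 2.585 servings and 1.605 servings → $4.51.
strawberries + bell pepper with both targets exact would need a negative amount; discard.
strawberries + banana with both tight: 3.57 servings and 3.43 servings → $4.77.
broccoli + bell pepper with both tight: 2.343 servings and 1.115 servings → $4.04.
broccoli + banana: the both-tight solution has a negative serving — not a feasible corner.
bell pepper + banana with both tight: 1.866 servings and 6.067 servings → $4.18.
Cheapest feasible corner: $4.04.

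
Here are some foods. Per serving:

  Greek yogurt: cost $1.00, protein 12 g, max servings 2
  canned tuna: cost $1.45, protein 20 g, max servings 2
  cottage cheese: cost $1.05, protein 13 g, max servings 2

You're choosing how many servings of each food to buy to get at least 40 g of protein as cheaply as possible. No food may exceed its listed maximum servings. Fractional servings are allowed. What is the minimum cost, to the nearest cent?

Cost per g of protein: canned tuna $0.0725, cottage cheese $0.0808, Greek yogurt $0.0833.
Take 2 servings of canned tuna: +40.0 g protein for $2.90 (total $2.90, still need 0.0 g).
Greedy by cheapest-per-g is optimal for a single linear constraint, so the minimum cost is $2.90.

$2.90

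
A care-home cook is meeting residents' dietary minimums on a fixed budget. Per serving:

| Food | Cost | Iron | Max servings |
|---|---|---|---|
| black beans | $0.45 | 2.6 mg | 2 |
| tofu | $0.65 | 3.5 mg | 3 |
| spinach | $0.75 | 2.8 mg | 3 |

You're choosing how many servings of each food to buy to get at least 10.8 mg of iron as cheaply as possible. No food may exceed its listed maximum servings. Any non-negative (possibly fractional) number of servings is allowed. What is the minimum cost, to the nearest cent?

Cost per mg of iron: black beans $0.1731, tofu $0.1857, spinach $0.2679.
Take 2 servings of black beans: +5.2 mg iron for $0.90 (total $0.90, still need 5.6 mg).
Take 1.6 servings of tofu: +5.6 mg iron for $1.04 (total $1.94, still need 0.0 mg).
Filling from the cheapest source first is optimal under one linear minimum: $1.94.

$1.94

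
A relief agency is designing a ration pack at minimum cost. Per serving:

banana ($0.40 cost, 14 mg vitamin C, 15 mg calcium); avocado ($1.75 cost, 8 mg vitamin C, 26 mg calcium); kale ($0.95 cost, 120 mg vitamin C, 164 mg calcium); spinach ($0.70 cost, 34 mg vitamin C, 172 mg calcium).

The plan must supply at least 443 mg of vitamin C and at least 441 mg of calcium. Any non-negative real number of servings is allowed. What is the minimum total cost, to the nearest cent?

$3.51

A basic optimal solution has at most two foods positive. Try each food alone and each pair with both targets met exactly.
banana only: max(443/14, 441/15) = 31.64 servings → $12.66.
avocado only: max(443/8, 441/26) = 55.38 servings → $96.91.
kale only: max(443/120, 441/164) = 3.692 servings → $3.51.
spinach only: max(443/34, 441/172) = 13.03 servings → $9.12.
banana + avocado: intersection lies outside the first quadrant.
banana + kale: intersection lies outside the first quadrant.
banana + spinach: intersection lies outside the first quadrant.
avocado + kale with both targets exact would need a negative amount; discard.
avocado + spinach: the both-tight solution has a negative serving — not a feasible corner.
kale + spinach: the both-tight solution has a negative serving — not a feasible corner.
Cheapest feasible corner: $3.51.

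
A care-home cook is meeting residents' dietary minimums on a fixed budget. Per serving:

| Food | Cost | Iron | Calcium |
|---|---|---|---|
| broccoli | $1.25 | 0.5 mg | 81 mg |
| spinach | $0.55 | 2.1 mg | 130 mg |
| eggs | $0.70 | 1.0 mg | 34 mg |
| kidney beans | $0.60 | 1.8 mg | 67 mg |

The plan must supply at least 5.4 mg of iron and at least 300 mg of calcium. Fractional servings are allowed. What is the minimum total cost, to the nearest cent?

broccoli only: max(5.4/0.5, 300/81) = 10.8 servings → $13.50.
spinach only: max(5.4/2.1, 300/130) = 2.571 servings → $1.41.
eggs only: max(5.4/1.0, 300/34) = 8.824 servings → $6.18.
kidney beans only: max(5.4/1.8, 300/67) = 4.478 servings → $2.69.
broccoli + spinach: intersection lies outside the first quadrant.
broccoli + eggs with both tight: 1.819 servings and 4.491 servings → $5.42.
broccoli + kidney beans with both tight: 1.587 servings and 2.559 servings → $3.52.
spinach + eggs with both tight: 1.986 servings and 1.229 servings → $1.95.
spinach + kidney beans with both tight: 1.91 servings and 0.7717 servings → $1.51.
eggs + kidney beans: intersection lies outside the first quadrant.
The minimum over all feasible corners is $1.41.

$1.41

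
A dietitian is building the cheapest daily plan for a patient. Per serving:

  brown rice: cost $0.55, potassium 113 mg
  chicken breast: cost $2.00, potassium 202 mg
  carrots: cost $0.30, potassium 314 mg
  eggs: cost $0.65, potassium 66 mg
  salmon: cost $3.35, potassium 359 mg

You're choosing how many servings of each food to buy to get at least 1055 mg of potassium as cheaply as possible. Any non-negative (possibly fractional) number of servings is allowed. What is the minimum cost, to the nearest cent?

$1.01

Cost per mg of potassium: carrots $0.0010, brown rice $0.0049, salmon $0.0093, eggs $0.0098, chicken breast $0.0099.
With no serving limits, use only carrots: 1055 mg / 314 mg = 3.36 servings × $0.30 = $1.01.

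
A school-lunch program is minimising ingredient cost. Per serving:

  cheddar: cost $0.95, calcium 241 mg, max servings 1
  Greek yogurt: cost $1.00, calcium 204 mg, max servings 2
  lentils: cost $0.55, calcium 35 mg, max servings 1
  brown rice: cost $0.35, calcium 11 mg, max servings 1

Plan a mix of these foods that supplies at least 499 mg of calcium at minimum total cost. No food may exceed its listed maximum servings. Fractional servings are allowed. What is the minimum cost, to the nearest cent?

$2.21

Cost per mg of calcium: cheddar $0.0039, Greek yogurt $0.0049, lentils $0.0157, brown rice $0.0318.
Take 1 serving of cheddar: +241.0 mg calcium for $0.95 (total $0.95, still need 258.0 mg).
Take 1.265 servings of Greek yogurt: +258.0 mg calcium for $1.26 (total $2.21, still need 0.0 mg).
Greedy by cheapest-per-mg is optimal for a single linear constraint, so the minimum cost is $2.21.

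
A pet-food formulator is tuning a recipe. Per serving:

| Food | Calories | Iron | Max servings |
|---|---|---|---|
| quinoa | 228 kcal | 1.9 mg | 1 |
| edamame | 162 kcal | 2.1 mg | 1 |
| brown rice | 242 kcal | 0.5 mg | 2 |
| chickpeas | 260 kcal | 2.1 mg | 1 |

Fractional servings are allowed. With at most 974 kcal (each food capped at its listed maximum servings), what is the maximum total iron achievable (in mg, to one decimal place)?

6.8 mg

Iron per kcal: edamame 0.01296, quinoa 0.008333, chickpeas 0.008077, brown rice 0.002066.
Take 1 serving of edamame: uses 162 kcal, +2.1 mg iron (running total 2.1 mg).
Take 1 serving of quinoa: uses 228 kcal, +1.9 mg iron (running total 4.0 mg).
Take 1 serving of chickpeas: uses 260 kcal, +2.1 mg iron (running total 6.1 mg).
Take 1.339 servings of brown rice: uses 324 kcal, +0.7 mg iron (running total 6.8 mg).
Greedy by best ratio exhausts the calories allowance optimally: 6.8 mg.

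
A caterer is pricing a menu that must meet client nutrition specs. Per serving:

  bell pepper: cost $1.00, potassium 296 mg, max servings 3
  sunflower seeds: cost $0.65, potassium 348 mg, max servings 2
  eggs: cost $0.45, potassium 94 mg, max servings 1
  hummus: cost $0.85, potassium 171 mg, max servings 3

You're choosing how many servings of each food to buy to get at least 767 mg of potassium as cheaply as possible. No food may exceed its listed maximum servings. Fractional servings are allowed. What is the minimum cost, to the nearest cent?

$1.54

Cost per mg of potassium: sunflower seeds $0.0019, bell pepper $0.0034, eggs $0.0048, hummus $0.0050.
Take 2 servings of sunflower seeds: +696.0 mg potassium for $1.30 (total $1.30, still need 71.0 mg).
Take 0.2399 servings of bell pepper: +71.0 mg potassium for $0.24 (total $1.54, still need 0.0 mg).
Filling from the cheapest source first is optimal under one linear minimum: $1.54.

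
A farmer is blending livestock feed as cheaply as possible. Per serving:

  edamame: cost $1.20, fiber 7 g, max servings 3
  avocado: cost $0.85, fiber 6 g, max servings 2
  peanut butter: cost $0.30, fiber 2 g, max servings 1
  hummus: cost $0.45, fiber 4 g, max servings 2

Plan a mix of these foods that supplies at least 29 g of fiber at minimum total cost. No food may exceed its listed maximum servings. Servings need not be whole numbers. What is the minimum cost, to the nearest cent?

Cost per g of fiber: hummus $0.1125, avocado $0.1417, peanut butter $0.1500, edamame $0.1714.
Take 2 servings of hummus: +8.0 g fiber for $0.90 (total $0.90, still need 21.0 g).
Take 2 servings of avocado: +12.0 g fiber for $1.70 (total $2.60, still need 9.0 g).
Take 1 serving of peanut butter: +2.0 g fiber for $0.30 (total $2.90, still need 7.0 g).
Take 1 serving of edamame: +7.0 g fiber for $1.20 (total $4.10, still need 0.0 g).
Filling from the cheapest source first is optimal under one linear minimum: $4.10.

$4.10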